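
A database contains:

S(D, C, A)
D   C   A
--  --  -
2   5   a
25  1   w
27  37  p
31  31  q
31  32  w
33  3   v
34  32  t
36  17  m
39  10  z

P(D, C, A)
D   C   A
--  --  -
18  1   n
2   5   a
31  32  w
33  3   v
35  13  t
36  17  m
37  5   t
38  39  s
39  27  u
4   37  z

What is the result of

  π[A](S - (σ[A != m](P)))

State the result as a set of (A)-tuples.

{m, p, q, t, w, z}

Apply σ_{A != m}; surviving tuples: {(18, 1, n), (2, 5, a), (31, 32, w), (33, 3, v), (35, 13, t), (37, 5, t), (38, 39, s), (39, 27, u), (4, 37, z)}
Taking the difference: {(25, 1, w), (27, 37, p), (31, 31, q), (34, 32, t), (36, 17, m), (39, 10, z)}
Keep only column(s) A: {m, p, q, t, w, z}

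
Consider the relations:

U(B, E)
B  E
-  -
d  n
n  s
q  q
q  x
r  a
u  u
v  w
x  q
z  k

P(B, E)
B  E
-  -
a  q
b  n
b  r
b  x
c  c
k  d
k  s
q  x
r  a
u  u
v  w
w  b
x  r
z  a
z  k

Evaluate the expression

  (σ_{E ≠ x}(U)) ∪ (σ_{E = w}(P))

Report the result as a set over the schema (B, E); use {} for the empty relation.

{(d, n), (n, s), (q, q), (r, a), (u, u), (v, w), (x, q), (z, k)}

σ[E ≠ x]: keep tuples satisfying E ≠ x → {(d, n), (n, s), (q, q), (r, a), (u, u), (v, w), (x, q), (z, k)}
σ[E = w]: keep tuples satisfying E = w → {(v, w)}
Set union of the two operands is {(d, n), (n, s), (q, q), (r, a), (u, u), (v, w), (x, q), (z, k)}.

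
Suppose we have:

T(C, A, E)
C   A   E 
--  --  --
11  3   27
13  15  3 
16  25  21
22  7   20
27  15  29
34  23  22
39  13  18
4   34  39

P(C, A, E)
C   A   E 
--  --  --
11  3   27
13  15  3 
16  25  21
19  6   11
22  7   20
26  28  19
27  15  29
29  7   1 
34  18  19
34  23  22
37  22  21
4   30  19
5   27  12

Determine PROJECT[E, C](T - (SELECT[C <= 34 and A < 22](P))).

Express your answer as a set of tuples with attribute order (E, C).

Filtering on C <= 34 and A < 22 leaves {(11, 3, 27), (13, 15, 3), (19, 6, 11), (22, 7, 20), (27, 15, 29), (29, 7, 1), (34, 18, 19)}.
Set difference of the two operands is {(16, 25, 21), (34, 23, 22), (39, 13, 18), (4, 34, 39)}.
Keep only column(s) E, C: {(18, 39), (21, 16), (22, 34), (39, 4)}

{(18, 39), (21, 16), (22, 34), (39, 4)}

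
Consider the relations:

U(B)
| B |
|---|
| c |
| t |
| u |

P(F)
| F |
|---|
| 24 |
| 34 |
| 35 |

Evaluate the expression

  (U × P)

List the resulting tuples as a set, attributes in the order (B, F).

{(c, 24), (c, 34), (c, 35), (t, 24), (t, 34), (t, 35), (u, 24), (u, 34), (u, 35)}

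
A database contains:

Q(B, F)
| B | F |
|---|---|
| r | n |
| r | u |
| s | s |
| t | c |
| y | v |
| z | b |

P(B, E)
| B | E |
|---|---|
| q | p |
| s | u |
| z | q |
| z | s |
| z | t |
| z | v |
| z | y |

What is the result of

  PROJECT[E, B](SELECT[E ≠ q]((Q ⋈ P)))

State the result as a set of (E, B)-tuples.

Q ⋈ P (natural join on B): {(s, s, u), (z, b, q), (z, b, s), (z, b, t), (z, b, v), (z, b, y)}
Apply σ_{E ≠ q}; surviving tuples: {(s, s, u), (z, b, s), (z, b, t), (z, b, v), (z, b, y)}
Projecting to E, B: {(s, z), (t, z), (u, s), (v, z), (y, z)}

{(s, z), (t, z), (u, s), (v, z), (y, z)}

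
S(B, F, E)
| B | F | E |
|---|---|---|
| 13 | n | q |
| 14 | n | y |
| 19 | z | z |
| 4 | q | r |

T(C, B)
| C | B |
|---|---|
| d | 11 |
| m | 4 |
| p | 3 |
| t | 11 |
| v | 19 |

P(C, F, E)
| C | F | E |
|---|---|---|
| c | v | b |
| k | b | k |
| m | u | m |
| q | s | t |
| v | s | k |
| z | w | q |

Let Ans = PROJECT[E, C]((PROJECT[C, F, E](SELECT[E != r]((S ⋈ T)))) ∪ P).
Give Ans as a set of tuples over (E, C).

{(b, c), (k, k), (k, v), (m, m), (q, z), (t, q), (z, v)}

S ⋈ T (natural join on B): {(19, z, z, v), (4, q, r, m)}
σ[E != r]: keep tuples satisfying E != r → {(19, z, z, v)}
π[C, F, E]: project onto (C, F, E) → {(v, z, z)}
Taking the union: {(c, v, b), (k, b, k), (m, u, m), (q, s, t), (v, s, k), (v, z, z), (z, w, q)}
π[E, C]: project onto (E, C) → {(b, c), (k, k), (k, v), (m, m), (q, z), (t, q), (z, v)}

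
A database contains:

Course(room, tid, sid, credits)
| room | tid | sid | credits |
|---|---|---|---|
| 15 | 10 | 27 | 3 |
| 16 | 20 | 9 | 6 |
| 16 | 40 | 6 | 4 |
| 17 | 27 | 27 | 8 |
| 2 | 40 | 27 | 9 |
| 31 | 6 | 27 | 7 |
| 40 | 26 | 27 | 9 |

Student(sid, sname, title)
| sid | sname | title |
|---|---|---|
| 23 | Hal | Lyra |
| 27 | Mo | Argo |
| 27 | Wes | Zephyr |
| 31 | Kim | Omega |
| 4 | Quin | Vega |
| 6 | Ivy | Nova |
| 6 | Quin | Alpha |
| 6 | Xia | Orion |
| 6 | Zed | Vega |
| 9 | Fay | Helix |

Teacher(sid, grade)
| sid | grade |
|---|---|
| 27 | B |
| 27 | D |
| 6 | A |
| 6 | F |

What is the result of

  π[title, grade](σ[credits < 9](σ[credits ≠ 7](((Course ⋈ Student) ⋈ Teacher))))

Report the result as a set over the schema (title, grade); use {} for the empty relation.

Course ⋈ Student (natural join on sid): {(15, 10, 27, 3, Mo, Argo), (15, 10, 27, 3, Wes, Zephyr), (16, 20, 9, 6, Fay, Helix), (16, 40, 6, 4, Ivy, Nova), (16, 40, 6, 4, Quin, Alpha), (16, 40, 6, 4, Xia, Orion), (16, 40, 6, 4, Zed, Vega), (17, 27, 27, 8, Mo, Argo), (17, 27, 27, 8, Wes, Zephyr), (2, 40, 27, 9, Mo, Argo), (2, 40, 27, 9, Wes, Zephyr), (31, 6, 27, 7, Mo, Argo), (31, 6, 27, 7, Wes, Zephyr), (40, 26, 27, 9, Mo, Argo), (40, 26, 27, 9, Wes, Zephyr)}
(Course ⋈ Student) ⋈ Teacher (natural join on sid): {(15, 10, 27, 3, Mo, Argo, B), (15, 10, 27, 3, Mo, Argo, D), (15, 10, 27, 3, Wes, Zephyr, B), (15, 10, 27, 3, Wes, Zephyr, D), (16, 40, 6, 4, Ivy, Nova, A), (16, 40, 6, 4, Ivy, Nova, F), (16, 40, 6, 4, Quin, Alpha, A), (16, 40, 6, 4, Quin, Alpha, F), (16, 40, 6, 4, Xia, Orion, A), (16, 40, 6, 4, Xia, Orion, F), (16, 40, 6, 4, Zed, Vega, A), (16, 40, 6, 4, Zed, Vega, F), (17, 27, 27, 8, Mo, Argo, B), (17, 27, 27, 8, Mo, Argo, D), (17, 27, 27, 8, Wes, Zephyr, B), (17, 27, 27, 8, Wes, Zephyr, D), (2, 40, 27, 9, Mo, Argo, B), (2, 40, 27, 9, Mo, Argo, D), (2, 40, 27, 9, Wes, Zephyr, B), (2, 40, 27, 9, Wes, Zephyr, D), (31, 6, 27, 7, Mo, Argo, B), (31, 6, 27, 7, Mo, Argo, D), (31, 6, 27, 7, Wes, Zephyr, B), (31, 6, 27, 7, Wes, Zephyr, D), (40, 26, 27, 9, Mo, Argo, B), (40, 26, 27, 9, Mo, Argo, D), (40, 26, 27, 9, Wes, Zephyr, B), (40, 26, 27, 9, Wes, Zephyr, D)}
Filtering on credits ≠ 7 leaves {(15, 10, 27, 3, Mo, Argo, B), (15, 10, 27, 3, Mo, Argo, D), (15, 10, 27, 3, Wes, Zephyr, B), (15, 10, 27, 3, Wes, Zephyr, D), (16, 40, 6, 4, Ivy, Nova, A), (16, 40, 6, 4, Ivy, Nova, F), (16, 40, 6, 4, Quin, Alpha, A), (16, 40, 6, 4, Quin, Alpha, F), (16, 40, 6, 4, Xia, Orion, A), (16, 40, 6, 4, Xia, Orion, F), (16, 40, 6, 4, Zed, Vega, A), (16, 40, 6, 4, Zed, Vega, F), (17, 27, 27, 8, Mo, Argo, B), (17, 27, 27, 8, Mo, Argo, D), (17, 27, 27, 8, Wes, Zephyr, B), (17, 27, 27, 8, Wes, Zephyr, D), (2, 40, 27, 9, Mo, Argo, B), (2, 40, 27, 9, Mo, Argo, D), (2, 40, 27, 9, Wes, Zephyr, B), (2, 40, 27, 9, Wes, Zephyr, D), (40, 26, 27, 9, Mo, Argo, B), (40, 26, 27, 9, Mo, Argo, D), (40, 26, 27, 9, Wes, Zephyr, B), (40, 26, 27, 9, Wes, Zephyr, D)}.
Filtering on credits < 9 leaves {(15, 10, 27, 3, Mo, Argo, B), (15, 10, 27, 3, Mo, Argo, D), (15, 10, 27, 3, Wes, Zephyr, B), (15, 10, 27, 3, Wes, Zephyr, D), (16, 40, 6, 4, Ivy, Nova, A), (16, 40, 6, 4, Ivy, Nova, F), (16, 40, 6, 4, Quin, Alpha, A), (16, 40, 6, 4, Quin, Alpha, F), (16, 40, 6, 4, Xia, Orion, A), (16, 40, 6, 4, Xia, Orion, F), (16, 40, 6, 4, Zed, Vega, A), (16, 40, 6, 4, Zed, Vega, F), (17, 27, 27, 8, Mo, Argo, B), (17, 27, 27, 8, Mo, Argo, D), (17, 27, 27, 8, Wes, Zephyr, B), (17, 27, 27, 8, Wes, Zephyr, D)}.
Projecting to title, grade (4 duplicate(s) eliminated): {(Alpha, A), (Alpha, F), (Argo, B), (Argo, D), (Nova, A), (Nova, F), (Orion, A), (Orion, F), (Vega, A), (Vega, F), (Zephyr, B), (Zephyr, D)}

{(Alpha, A), (Alpha, F), (Argo, B), (Argo, D), (Nova, A), (Nova, F), (Orion, A), (Orion, F), (Vega, A), (Vega, F), (Zephyr, B), (Zephyr, D)}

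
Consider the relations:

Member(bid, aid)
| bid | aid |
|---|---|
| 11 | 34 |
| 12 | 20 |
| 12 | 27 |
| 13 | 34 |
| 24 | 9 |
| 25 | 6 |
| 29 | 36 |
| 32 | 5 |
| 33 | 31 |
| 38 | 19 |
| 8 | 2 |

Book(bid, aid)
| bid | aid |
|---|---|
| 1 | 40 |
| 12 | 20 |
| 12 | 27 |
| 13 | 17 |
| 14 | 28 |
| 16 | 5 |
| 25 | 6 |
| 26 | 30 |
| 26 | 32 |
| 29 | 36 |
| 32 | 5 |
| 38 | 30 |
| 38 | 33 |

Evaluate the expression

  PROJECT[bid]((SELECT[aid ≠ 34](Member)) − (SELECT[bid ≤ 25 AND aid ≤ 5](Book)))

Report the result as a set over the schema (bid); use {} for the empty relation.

Filtering on aid ≠ 34 leaves {(12, 20), (12, 27), (24, 9), (25, 6), (29, 36), (32, 5), (33, 31), (38, 19), (8, 2)}.
Filtering on bid ≤ 25 AND aid ≤ 5 leaves {(16, 5)}.
Set difference of the two operands is {(12, 20), (12, 27), (24, 9), (25, 6), (29, 36), (32, 5), (33, 31), (38, 19), (8, 2)}.
π[bid]: project onto (bid) (1 duplicate(s) eliminated) → {12, 24, 25, 29, 32, 33, 38, 8}

{12, 24, 25, 29, 32, 33, 38, 8}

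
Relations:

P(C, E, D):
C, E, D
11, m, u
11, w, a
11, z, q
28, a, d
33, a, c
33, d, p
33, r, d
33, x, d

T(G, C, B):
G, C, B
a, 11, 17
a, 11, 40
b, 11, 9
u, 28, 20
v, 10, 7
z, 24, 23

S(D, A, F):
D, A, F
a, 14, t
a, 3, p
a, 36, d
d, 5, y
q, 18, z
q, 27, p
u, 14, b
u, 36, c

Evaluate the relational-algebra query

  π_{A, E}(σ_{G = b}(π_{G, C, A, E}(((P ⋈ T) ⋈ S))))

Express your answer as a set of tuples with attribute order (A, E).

P ⋈ T (natural join on C): {(11, m, u, a, 17), (11, m, u, a, 40), (11, m, u, b, 9), (11, w, a, a, 17), (11, w, a, a, 40), (11, w, a, b, 9), (11, z, q, a, 17), (11, z, q, a, 40), (11, z, q, b, 9), (28, a, d, u, 20)}
(P ⋈ T) ⋈ S (natural join on D): {(11, m, u, a, 17, 14, b), (11, m, u, a, 17, 36, c), (11, m, u, a, 40, 14, b), (11, m, u, a, 40, 36, c), (11, m, u, b, 9, 14, b), (11, m, u, b, 9, 36, c), (11, w, a, a, 17, 14, t), (11, w, a, a, 17, 3, p), (11, w, a, a, 17, 36, d), (11, w, a, a, 40, 14, t), (11, w, a, a, 40, 3, p), (11, w, a, a, 40, 36, d), (11, w, a, b, 9, 14, t), (11, w, a, b, 9, 3, p), (11, w, a, b, 9, 36, d), (11, z, q, a, 17, 18, z), (11, z, q, a, 17, 27, p), (11, z, q, a, 40, 18, z), (11, z, q, a, 40, 27, p), (11, z, q, b, 9, 18, z), (11, z, q, b, 9, 27, p), (28, a, d, u, 20, 5, y)}
π_{G, C, A, E} gives {(a, 11, 14, m), (a, 11, 14, w), (a, 11, 18, z), (a, 11, 27, z), (a, 11, 3, w), (a, 11, 36, m), (a, 11, 36, w), (b, 11, 14, m), (b, 11, 14, w), (b, 11, 18, z), (b, 11, 27, z), (b, 11, 3, w), (b, 11, 36, m), (b, 11, 36, w), (u, 28, 5, a)} (7 duplicate(s) eliminated).
Filtering on G = b leaves {(b, 11, 14, m), (b, 11, 14, w), (b, 11, 18, z), (b, 11, 27, z), (b, 11, 3, w), (b, 11, 36, m), (b, 11, 36, w)}.
π_{A, E} gives {(14, m), (14, w), (18, z), (27, z), (3, w), (36, m), (36, w)}.

{(14, m), (14, w), (18, z), (27, z), (3, w), (36, m), (36, w)}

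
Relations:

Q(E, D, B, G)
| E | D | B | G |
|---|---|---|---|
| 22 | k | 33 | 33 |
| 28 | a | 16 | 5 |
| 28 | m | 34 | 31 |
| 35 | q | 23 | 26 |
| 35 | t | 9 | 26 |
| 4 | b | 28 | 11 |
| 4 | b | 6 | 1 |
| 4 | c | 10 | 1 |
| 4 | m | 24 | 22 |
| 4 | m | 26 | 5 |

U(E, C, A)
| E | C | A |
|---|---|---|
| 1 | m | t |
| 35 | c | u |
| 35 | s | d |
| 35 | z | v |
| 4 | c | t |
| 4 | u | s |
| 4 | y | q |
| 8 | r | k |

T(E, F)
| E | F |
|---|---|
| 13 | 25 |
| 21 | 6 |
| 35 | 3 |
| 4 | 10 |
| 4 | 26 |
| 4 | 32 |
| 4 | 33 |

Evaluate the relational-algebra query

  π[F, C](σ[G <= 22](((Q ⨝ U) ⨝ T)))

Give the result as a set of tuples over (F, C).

{(10, c), (10, u), (10, y), (26, c), (26, u), (26, y), (32, c), (32, u), (32, y), (33, c), (33, u), (33, y)}

Joining Q and U on E yields {(35, q, 23, 26, c, u), (35, q, 23, 26, s, d), (35, q, 23, 26, z, v), (35, t, 9, 26, c, u), (35, t, 9, 26, s, d), (35, t, 9, 26, z, v), (4, b, 28, 11, c, t), (4, b, 28, 11, u, s), (4, b, 28, 11, y, q), (4, b, 6, 1, c, t), (4, b, 6, 1, u, s), (4, b, 6, 1, y, q), (4, c, 10, 1, c, t), (4, c, 10, 1, u, s), (4, c, 10, 1, y, q), (4, m, 24, 22, c, t), (4, m, 24, 22, u, s), (4, m, 24, 22, y, q), (4, m, 26, 5, c, t), (4, m, 26, 5, u, s), (4, m, 26, 5, y, q)}.
Joining (Q ⨝ U) and T on E yields {(35, q, 23, 26, c, u, 3), (35, q, 23, 26, s, d, 3), (35, q, 23, 26, z, v, 3), (35, t, 9, 26, c, u, 3), (35, t, 9, 26, s, d, 3), (35, t, 9, 26, z, v, 3), (4, b, 28, 11, c, t, 10), (4, b, 28, 11, c, t, 26), (4, b, 28, 11, c, t, 32), (4, b, 28, 11, c, t, 33), (4, b, 28, 11, u, s, 10), (4, b, 28, 11, u, s, 26), (4, b, 28, 11, u, s, 32), (4, b, 28, 11, u, s, 33), (4, b, 28, 11, y, q, 10), (4, b, 28, 11, y, q, 26), (4, b, 28, 11, y, q, 32), (4, b, 28, 11, y, q, 33), (4, b, 6, 1, c, t, 10), (4, b, 6, 1, c, t, 26), (4, b, 6, 1, c, t, 32), (4, b, 6, 1, c, t, 33), (4, b, 6, 1, u, s, 10), (4, b, 6, 1, u, s, 26), (4, b, 6, 1, u, s, 32), (4, b, 6, 1, u, s, 33), (4, b, 6, 1, y, q, 10), (4, b, 6, 1, y, q, 26), (4, b, 6, 1, y, q, 32), (4, b, 6, 1, y, q, 33), (4, c, 10, 1, c, t, 10), (4, c, 10, 1, c, t, 26), (4, c, 10, 1, c, t, 32), (4, c, 10, 1, c, t, 33), (4, c, 10, 1, u, s, 10), (4, c, 10, 1, u, s, 26), (4, c, 10, 1, u, s, 32), (4, c, 10, 1, u, s, 33), (4, c, 10, 1, y, q, 10), (4, c, 10, 1, y, q, 26), (4, c, 10, 1, y, q, 32), (4, c, 10, 1, y, q, 33), (4, m, 24, 22, c, t, 10), (4, m, 24, 22, c, t, 26), (4, m, 24, 22, c, t, 32), (4, m, 24, 22, c, t, 33), (4, m, 24, 22, u, s, 10), (4, m, 24, 22, u, s, 26), (4, m, 24, 22, u, s, 32), (4, m, 24, 22, u, s, 33), (4, m, 24, 22, y, q, 10), (4, m, 24, 22, y, q, 26), (4, m, 24, 22, y, q, 32), (4, m, 24, 22, y, q, 33), (4, m, 26, 5, c, t, 10), (4, m, 26, 5, c, t, 26), (4, m, 26, 5, c, t, 32), (4, m, 26, 5, c, t, 33), (4, m, 26, 5, u, s, 10), (4, m, 26, 5, u, s, 26), (4, m, 26, 5, u, s, 32), (4, m, 26, 5, u, s, 33), (4, m, 26, 5, y, q, 10), (4, m, 26, 5, y, q, 26), (4, m, 26, 5, y, q, 32), (4, m, 26, 5, y, q, 33)}.
Apply σ_{G <= 22}; surviving tuples: {(4, b, 28, 11, c, t, 10), (4, b, 28, 11, c, t, 26), (4, b, 28, 11, c, t, 32), (4, b, 28, 11, c, t, 33), (4, b, 28, 11, u, s, 10), (4, b, 28, 11, u, s, 26), (4, b, 28, 11, u, s, 32), (4, b, 28, 11, u, s, 33), (4, b, 28, 11, y, q, 10), (4, b, 28, 11, y, q, 26), (4, b, 28, 11, y, q, 32), (4, b, 28, 11, y, q, 33), (4, b, 6, 1, c, t, 10), (4, b, 6, 1, c, t, 26), (4, b, 6, 1, c, t, 32), (4, b, 6, 1, c, t, 33), (4, b, 6, 1, u, s, 10), (4, b, 6, 1, u, s, 26), (4, b, 6, 1, u, s, 32), (4, b, 6, 1, u, s, 33), (4, b, 6, 1, y, q, 10), (4, b, 6, 1, y, q, 26), (4, b, 6, 1, y, q, 32), (4, b, 6, 1, y, q, 33), (4, c, 10, 1, c, t, 10), (4, c, 10, 1, c, t, 26), (4, c, 10, 1, c, t, 32), (4, c, 10, 1, c, t, 33), (4, c, 10, 1, u, s, 10), (4, c, 10, 1, u, s, 26), (4, c, 10, 1, u, s, 32), (4, c, 10, 1, u, s, 33), (4, c, 10, 1, y, q, 10), (4, c, 10, 1, y, q, 26), (4, c, 10, 1, y, q, 32), (4, c, 10, 1, y, q, 33), (4, m, 24, 22, c, t, 10), (4, m, 24, 22, c, t, 26), (4, m, 24, 22, c, t, 32), (4, m, 24, 22, c, t, 33), (4, m, 24, 22, u, s, 10), (4, m, 24, 22, u, s, 26), (4, m, 24, 22, u, s, 32), (4, m, 24, 22, u, s, 33), (4, m, 24, 22, y, q, 10), (4, m, 24, 22, y, q, 26), (4, m, 24, 22, y, q, 32), (4, m, 24, 22, y, q, 33), (4, m, 26, 5, c, t, 10), (4, m, 26, 5, c, t, 26), (4, m, 26, 5, c, t, 32), (4, m, 26, 5, c, t, 33), (4, m, 26, 5, u, s, 10), (4, m, 26, 5, u, s, 26), (4, m, 26, 5, u, s, 32), (4, m, 26, 5, u, s, 33), (4, m, 26, 5, y, q, 10), (4, m, 26, 5, y, q, 26), (4, m, 26, 5, y, q, 32), (4, m, 26, 5, y, q, 33)}
Projecting to F, C (48 duplicate(s) eliminated): {(10, c), (10, u), (10, y), (26, c), (26, u), (26, y), (32, c), (32, u), (32, y), (33, c), (33, u), (33, y)}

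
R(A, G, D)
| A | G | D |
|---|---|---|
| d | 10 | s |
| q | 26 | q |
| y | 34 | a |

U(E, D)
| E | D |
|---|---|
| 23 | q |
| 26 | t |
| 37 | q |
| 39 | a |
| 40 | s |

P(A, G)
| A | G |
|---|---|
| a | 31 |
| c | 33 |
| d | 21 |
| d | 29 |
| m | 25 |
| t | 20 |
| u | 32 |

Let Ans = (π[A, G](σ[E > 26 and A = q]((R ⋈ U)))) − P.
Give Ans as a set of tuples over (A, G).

Joining R and U on D yields {(d, 10, s, 40), (q, 26, q, 23), (q, 26, q, 37), (y, 34, a, 39)}.
Filtering on E > 26 and A = q leaves {(q, 26, q, 37)}.
π_{A, G} gives {(q, 26)}.
Difference: {(q, 26)} with {(a, 31), (c, 33), (d, 21), (d, 29), (m, 25), (t, 20), (u, 32)} → {(q, 26)}

{(q, 26)}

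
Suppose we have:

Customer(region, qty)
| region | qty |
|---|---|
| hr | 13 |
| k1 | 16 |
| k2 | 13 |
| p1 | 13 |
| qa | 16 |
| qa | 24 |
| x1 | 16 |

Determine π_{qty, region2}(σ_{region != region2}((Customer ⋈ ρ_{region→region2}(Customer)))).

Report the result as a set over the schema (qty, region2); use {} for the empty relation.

{(13, hr), (13, k2), (13, p1), (16, k1), (16, qa), (16, x1)}

ρ[region→region2]: schema becomes (region2, qty); tuples unchanged.
Natural join on qty: {(hr, 13, hr), (hr, 13, k2), (hr, 13, p1), (k1, 16, k1), (k1, 16, qa), (k1, 16, x1), (k2, 13, hr), (k2, 13, k2), (k2, 13, p1), (p1, 13, hr), (p1, 13, k2), (p1, 13, p1), (qa, 16, k1), (qa, 16, qa), (qa, 16, x1), (qa, 24, qa), (x1, 16, k1), (x1, 16, qa), (x1, 16, x1)}
Apply σ_{region != region2}; surviving tuples: {(hr, 13, k2), (hr, 13, p1), (k1, 16, qa), (k1, 16, x1), (k2, 13, hr), (k2, 13, p1), (p1, 13, hr), (p1, 13, k2), (qa, 16, k1), (qa, 16, x1), (x1, 16, k1), (x1, 16, qa)}
Keep only column(s) qty, region2 (6 duplicate(s) eliminated): {(13, hr), (13, k2), (13, p1), (16, k1), (16, qa), (16, x1)}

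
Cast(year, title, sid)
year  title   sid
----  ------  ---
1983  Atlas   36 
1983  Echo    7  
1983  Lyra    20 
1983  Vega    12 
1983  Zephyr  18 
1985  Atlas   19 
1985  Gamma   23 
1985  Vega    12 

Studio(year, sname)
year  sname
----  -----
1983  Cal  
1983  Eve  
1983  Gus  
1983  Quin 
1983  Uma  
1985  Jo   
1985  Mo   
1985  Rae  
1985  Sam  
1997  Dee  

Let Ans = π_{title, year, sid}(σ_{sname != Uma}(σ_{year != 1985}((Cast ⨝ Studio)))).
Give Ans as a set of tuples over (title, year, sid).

{(Atlas, 1983, 36), (Echo, 1983, 7), (Lyra, 1983, 20), (Vega, 1983, 12), (Zephyr, 1983, 18)}

Joining Cast and Studio on year yields {(1983, Atlas, 36, Cal), (1983, Atlas, 36, Eve), (1983, Atlas, 36, Gus), (1983, Atlas, 36, Quin), (1983, Atlas, 36, Uma), (1983, Echo, 7, Cal), (1983, Echo, 7, Eve), (1983, Echo, 7, Gus), (1983, Echo, 7, Quin), (1983, Echo, 7, Uma), (1983, Lyra, 20, Cal), (1983, Lyra, 20, Eve), (1983, Lyra, 20, Gus), (1983, Lyra, 20, Quin), (1983, Lyra, 20, Uma), (1983, Vega, 12, Cal), (1983, Vega, 12, Eve), (1983, Vega, 12, Gus), (1983, Vega, 12, Quin), (1983, Vega, 12, Uma), (1983, Zephyr, 18, Cal), (1983, Zephyr, 18, Eve), (1983, Zephyr, 18, Gus), (1983, Zephyr, 18, Quin), (1983, Zephyr, 18, Uma), (1985, Atlas, 19, Jo), (1985, Atlas, 19, Mo), (1985, Atlas, 19, Rae), (1985, Atlas, 19, Sam), (1985, Gamma, 23, Jo), (1985, Gamma, 23, Mo), (1985, Gamma, 23, Rae), (1985, Gamma, 23, Sam), (1985, Vega, 12, Jo), (1985, Vega, 12, Mo), (1985, Vega, 12, Rae), (1985, Vega, 12, Sam)}.
Selection year != 1985: {(1983, Atlas, 36, Cal), (1983, Atlas, 36, Eve), (1983, Atlas, 36, Gus), (1983, Atlas, 36, Quin), (1983, Atlas, 36, Uma), (1983, Echo, 7, Cal), (1983, Echo, 7, Eve), (1983, Echo, 7, Gus), (1983, Echo, 7, Quin), (1983, Echo, 7, Uma), (1983, Lyra, 20, Cal), (1983, Lyra, 20, Eve), (1983, Lyra, 20, Gus), (1983, Lyra, 20, Quin), (1983, Lyra, 20, Uma), (1983, Vega, 12, Cal), (1983, Vega, 12, Eve), (1983, Vega, 12, Gus), (1983, Vega, 12, Quin), (1983, Vega, 12, Uma), (1983, Zephyr, 18, Cal), (1983, Zephyr, 18, Eve), (1983, Zephyr, 18, Gus), (1983, Zephyr, 18, Quin), (1983, Zephyr, 18, Uma)}
Selection sname != Uma: {(1983, Atlas, 36, Cal), (1983, Atlas, 36, Eve), (1983, Atlas, 36, Gus), (1983, Atlas, 36, Quin), (1983, Echo, 7, Cal), (1983, Echo, 7, Eve), (1983, Echo, 7, Gus), (1983, Echo, 7, Quin), (1983, Lyra, 20, Cal), (1983, Lyra, 20, Eve), (1983, Lyra, 20, Gus), (1983, Lyra, 20, Quin), (1983, Vega, 12, Cal), (1983, Vega, 12, Eve), (1983, Vega, 12, Gus), (1983, Vega, 12, Quin), (1983, Zephyr, 18, Cal), (1983, Zephyr, 18, Eve), (1983, Zephyr, 18, Gus), (1983, Zephyr, 18, Quin)}
π[title, year, sid]: project onto (title, year, sid) (15 duplicate(s) eliminated) → {(Atlas, 1983, 36), (Echo, 1983, 7), (Lyra, 1983, 20), (Vega, 1983, 12), (Zephyr, 1983, 18)}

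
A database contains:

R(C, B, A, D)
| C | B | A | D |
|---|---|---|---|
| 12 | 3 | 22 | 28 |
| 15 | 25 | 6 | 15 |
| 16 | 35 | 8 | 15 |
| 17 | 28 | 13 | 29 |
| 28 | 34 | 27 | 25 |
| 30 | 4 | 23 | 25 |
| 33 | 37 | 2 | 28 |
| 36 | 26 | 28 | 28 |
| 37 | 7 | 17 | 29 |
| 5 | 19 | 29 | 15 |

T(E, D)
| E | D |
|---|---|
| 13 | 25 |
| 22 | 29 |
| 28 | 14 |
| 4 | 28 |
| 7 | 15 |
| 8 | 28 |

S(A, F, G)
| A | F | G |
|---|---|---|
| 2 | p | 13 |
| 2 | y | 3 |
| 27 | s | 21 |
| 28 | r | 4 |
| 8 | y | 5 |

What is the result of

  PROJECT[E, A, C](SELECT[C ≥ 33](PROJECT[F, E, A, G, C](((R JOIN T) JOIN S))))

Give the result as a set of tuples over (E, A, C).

Natural join on D: {(12, 3, 22, 28, 4), (12, 3, 22, 28, 8), (15, 25, 6, 15, 7), (16, 35, 8, 15, 7), (17, 28, 13, 29, 22), (28, 34, 27, 25, 13), (30, 4, 23, 25, 13), (33, 37, 2, 28, 4), (33, 37, 2, 28, 8), (36, 26, 28, 28, 4), (36, 26, 28, 28, 8), (37, 7, 17, 29, 22), (5, 19, 29, 15, 7)}
Natural join on A: {(16, 35, 8, 15, 7, y, 5), (28, 34, 27, 25, 13, s, 21), (33, 37, 2, 28, 4, p, 13), (33, 37, 2, 28, 4, y, 3), (33, 37, 2, 28, 8, p, 13), (33, 37, 2, 28, 8, y, 3), (36, 26, 28, 28, 4, r, 4), (36, 26, 28, 28, 8, r, 4)}
Projecting to F, E, A, G, C: {(p, 4, 2, 13, 33), (p, 8, 2, 13, 33), (r, 4, 28, 4, 36), (r, 8, 28, 4, 36), (s, 13, 27, 21, 28), (y, 4, 2, 3, 33), (y, 7, 8, 5, 16), (y, 8, 2, 3, 33)}
Filtering on C ≥ 33 leaves {(p, 4, 2, 13, 33), (p, 8, 2, 13, 33), (r, 4, 28, 4, 36), (r, 8, 28, 4, 36), (y, 4, 2, 3, 33), (y, 8, 2, 3, 33)}.
Projecting to E, A, C (2 duplicate(s) eliminated): {(4, 2, 33), (4, 28, 36), (8, 2, 33), (8, 28, 36)}

{(4, 2, 33), (4, 28, 36), (8, 2, 33), (8, 28, 36)}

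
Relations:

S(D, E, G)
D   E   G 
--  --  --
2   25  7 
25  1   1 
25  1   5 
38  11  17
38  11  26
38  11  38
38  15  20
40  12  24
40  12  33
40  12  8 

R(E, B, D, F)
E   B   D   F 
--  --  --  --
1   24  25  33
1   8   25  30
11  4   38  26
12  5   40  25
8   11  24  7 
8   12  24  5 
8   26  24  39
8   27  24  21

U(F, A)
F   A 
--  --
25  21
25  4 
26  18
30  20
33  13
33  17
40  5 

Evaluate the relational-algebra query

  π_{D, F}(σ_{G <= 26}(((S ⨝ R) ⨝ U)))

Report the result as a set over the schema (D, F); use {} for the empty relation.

Joining S and R on D, E yields {(25, 1, 1, 24, 33), (25, 1, 1, 8, 30), (25, 1, 5, 24, 33), (25, 1, 5, 8, 30), (38, 11, 17, 4, 26), (38, 11, 26, 4, 26), (38, 11, 38, 4, 26), (40, 12, 24, 5, 25), (40, 12, 33, 5, 25), (40, 12, 8, 5, 25)}.
Joining (S ⨝ R) and U on F yields {(25, 1, 1, 24, 33, 13), (25, 1, 1, 24, 33, 17), (25, 1, 1, 8, 30, 20), (25, 1, 5, 24, 33, 13), (25, 1, 5, 24, 33, 17), (25, 1, 5, 8, 30, 20), (38, 11, 17, 4, 26, 18), (38, 11, 26, 4, 26, 18), (38, 11, 38, 4, 26, 18), (40, 12, 24, 5, 25, 21), (40, 12, 24, 5, 25, 4), (40, 12, 33, 5, 25, 21), (40, 12, 33, 5, 25, 4), (40, 12, 8, 5, 25, 21), (40, 12, 8, 5, 25, 4)}.
Apply σ_{G <= 26}; surviving tuples: {(25, 1, 1, 24, 33, 13), (25, 1, 1, 24, 33, 17), (25, 1, 1, 8, 30, 20), (25, 1, 5, 24, 33, 13), (25, 1, 5, 24, 33, 17), (25, 1, 5, 8, 30, 20), (38, 11, 17, 4, 26, 18), (38, 11, 26, 4, 26, 18), (40, 12, 24, 5, 25, 21), (40, 12, 24, 5, 25, 4), (40, 12, 8, 5, 25, 21), (40, 12, 8, 5, 25, 4)}
π[D, F]: project onto (D, F) (8 duplicate(s) eliminated) → {(25, 30), (25, 33), (38, 26), (40, 25)}

{(25, 30), (25, 33), (38, 26), (40, 25)}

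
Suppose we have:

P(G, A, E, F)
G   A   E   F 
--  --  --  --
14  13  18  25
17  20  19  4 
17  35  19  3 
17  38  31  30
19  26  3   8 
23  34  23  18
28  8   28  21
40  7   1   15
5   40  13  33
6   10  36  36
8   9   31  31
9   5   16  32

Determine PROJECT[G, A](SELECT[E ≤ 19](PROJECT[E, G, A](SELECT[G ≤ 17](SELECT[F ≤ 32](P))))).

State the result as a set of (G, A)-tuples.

{(14, 13), (17, 20), (17, 35), (9, 5)}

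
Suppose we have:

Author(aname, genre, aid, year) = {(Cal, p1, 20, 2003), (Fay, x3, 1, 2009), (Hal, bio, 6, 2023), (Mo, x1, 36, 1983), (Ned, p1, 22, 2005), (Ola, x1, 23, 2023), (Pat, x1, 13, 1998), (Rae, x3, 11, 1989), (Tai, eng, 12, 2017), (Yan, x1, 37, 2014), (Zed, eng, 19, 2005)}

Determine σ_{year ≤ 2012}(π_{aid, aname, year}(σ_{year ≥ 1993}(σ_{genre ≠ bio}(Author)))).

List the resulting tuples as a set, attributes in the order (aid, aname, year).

{(1, Fay, 2009), (13, Pat, 1998), (19, Zed, 2005), (20, Cal, 2003), (22, Ned, 2005)}

σ[genre ≠ bio]: keep tuples satisfying genre ≠ bio → {(Cal, p1, 20, 2003), (Fay, x3, 1, 2009), (Mo, x1, 36, 1983), (Ned, p1, 22, 2005), (Ola, x1, 23, 2023), (Pat, x1, 13, 1998), (Rae, x3, 11, 1989), (Tai, eng, 12, 2017), (Yan, x1, 37, 2014), (Zed, eng, 19, 2005)}
σ[year ≥ 1993]: keep tuples satisfying year ≥ 1993 → {(Cal, p1, 20, 2003), (Fay, x3, 1, 2009), (Ned, p1, 22, 2005), (Ola, x1, 23, 2023), (Pat, x1, 13, 1998), (Tai, eng, 12, 2017), (Yan, x1, 37, 2014), (Zed, eng, 19, 2005)}
Projecting to aid, aname, year: {(1, Fay, 2009), (12, Tai, 2017), (13, Pat, 1998), (19, Zed, 2005), (20, Cal, 2003), (22, Ned, 2005), (23, Ola, 2023), (37, Yan, 2014)}
σ[year ≤ 2012]: keep tuples satisfying year ≤ 2012 → {(1, Fay, 2009), (13, Pat, 1998), (19, Zed, 2005), (20, Cal, 2003), (22, Ned, 2005)}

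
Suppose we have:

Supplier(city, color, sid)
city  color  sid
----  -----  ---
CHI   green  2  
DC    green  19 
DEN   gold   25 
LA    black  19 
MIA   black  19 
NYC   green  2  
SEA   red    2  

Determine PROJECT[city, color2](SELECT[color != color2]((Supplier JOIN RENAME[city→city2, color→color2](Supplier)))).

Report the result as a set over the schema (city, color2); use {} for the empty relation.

{(CHI, red), (DC, black), (LA, green), (MIA, green), (NYC, red), (SEA, green)}

ρ[city→city2, color→color2]: schema becomes (city2, color2, sid); tuples unchanged.
Supplier ⋈ RENAME[city→city2, color→color2](Supplier) (natural join on sid): {(CHI, green, 2, CHI, green), (CHI, green, 2, NYC, green), (CHI, green, 2, SEA, red), (DC, green, 19, DC, green), (DC, green, 19, LA, black), (DC, green, 19, MIA, black), (DEN, gold, 25, DEN, gold), (LA, black, 19, DC, green), (LA, black, 19, LA, black), (LA, black, 19, MIA, black), (MIA, black, 19, DC, green), (MIA, black, 19, LA, black), (MIA, black, 19, MIA, black), (NYC, green, 2, CHI, green), (NYC, green, 2, NYC, green), (NYC, green, 2, SEA, red), (SEA, red, 2, CHI, green), (SEA, red, 2, NYC, green), (SEA, red, 2, SEA, red)}
σ[color != color2]: keep tuples satisfying color != color2 → {(CHI, green, 2, SEA, red), (DC, green, 19, LA, black), (DC, green, 19, MIA, black), (LA, black, 19, DC, green), (MIA, black, 19, DC, green), (NYC, green, 2, SEA, red), (SEA, red, 2, CHI, green), (SEA, red, 2, NYC, green)}
Keep only column(s) city, color2 (2 duplicate(s) eliminated): {(CHI, red), (DC, black), (LA, green), (MIA, green), (NYC, red), (SEA, green)}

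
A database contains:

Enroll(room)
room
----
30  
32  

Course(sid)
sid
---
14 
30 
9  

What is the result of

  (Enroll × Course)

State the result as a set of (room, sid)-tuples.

{(30, 14), (30, 30), (30, 9), (32, 14), (32, 30), (32, 9)}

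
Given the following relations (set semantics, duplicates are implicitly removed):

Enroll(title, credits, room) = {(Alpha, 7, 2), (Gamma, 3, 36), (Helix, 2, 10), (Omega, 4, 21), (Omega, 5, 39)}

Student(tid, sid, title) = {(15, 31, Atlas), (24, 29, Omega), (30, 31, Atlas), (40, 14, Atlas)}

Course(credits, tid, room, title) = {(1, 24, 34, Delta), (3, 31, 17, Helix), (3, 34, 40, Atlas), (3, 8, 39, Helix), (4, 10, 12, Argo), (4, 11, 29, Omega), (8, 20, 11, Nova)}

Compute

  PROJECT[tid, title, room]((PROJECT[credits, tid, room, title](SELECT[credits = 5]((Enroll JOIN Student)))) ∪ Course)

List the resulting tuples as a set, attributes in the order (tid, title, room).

Enroll ⋈ Student (natural join on title): {(Omega, 4, 21, 24, 29), (Omega, 5, 39, 24, 29)}
σ[credits = 5]: keep tuples satisfying credits = 5 → {(Omega, 5, 39, 24, 29)}
Keep only column(s) credits, tid, room, title: {(5, 24, 39, Omega)}
Taking the union: {(1, 24, 34, Delta), (3, 31, 17, Helix), (3, 34, 40, Atlas), (3, 8, 39, Helix), (4, 10, 12, Argo), (4, 11, 29, Omega), (5, 24, 39, Omega), (8, 20, 11, Nova)}
Keep only column(s) tid, title, room: {(10, Argo, 12), (11, Omega, 29), (20, Nova, 11), (24, Delta, 34), (24, Omega, 39), (31, Helix, 17), (34, Atlas, 40), (8, Helix, 39)}

{(10, Argo, 12), (11, Omega, 29), (20, Nova, 11), (24, Delta, 34), (24, Omega, 39), (31, Helix, 17), (34, Atlas, 40), (8, Helix, 39)}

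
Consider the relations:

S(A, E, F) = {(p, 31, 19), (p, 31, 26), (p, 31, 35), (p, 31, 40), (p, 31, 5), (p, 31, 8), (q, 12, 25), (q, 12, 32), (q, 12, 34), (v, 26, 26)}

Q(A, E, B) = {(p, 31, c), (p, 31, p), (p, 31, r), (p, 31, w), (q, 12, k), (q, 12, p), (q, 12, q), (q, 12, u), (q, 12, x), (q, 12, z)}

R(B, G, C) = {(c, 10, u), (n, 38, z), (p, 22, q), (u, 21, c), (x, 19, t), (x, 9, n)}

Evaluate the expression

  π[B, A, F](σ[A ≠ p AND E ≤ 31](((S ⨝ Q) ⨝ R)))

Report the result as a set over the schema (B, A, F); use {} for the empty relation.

S ⋈ Q (natural join on A, E): {(p, 31, 19, c), (p, 31, 19, p), (p, 31, 19, r), (p, 31, 19, w), (p, 31, 26, c), (p, 31, 26, p), (p, 31, 26, r), (p, 31, 26, w), (p, 31, 35, c), (p, 31, 35, p), (p, 31, 35, r), (p, 31, 35, w), (p, 31, 40, c), (p, 31, 40, p), (p, 31, 40, r), (p, 31, 40, w), (p, 31, 5, c), (p, 31, 5, p), (p, 31, 5, r), (p, 31, 5, w), (p, 31, 8, c), (p, 31, 8, p), (p, 31, 8, r), (p, 31, 8, w), (q, 12, 25, k), (q, 12, 25, p), (q, 12, 25, q), (q, 12, 25, u), (q, 12, 25, x), (q, 12, 25, z), (q, 12, 32, k), (q, 12, 32, p), (q, 12, 32, q), (q, 12, 32, u), (q, 12, 32, x), (q, 12, 32, z), (q, 12, 34, k), (q, 12, 34, p), (q, 12, 34, q), (q, 12, 34, u), (q, 12, 34, x), (q, 12, 34, z)}
(S ⨝ Q) ⋈ R (natural join on B): {(p, 31, 19, c, 10, u), (p, 31, 19, p, 22, q), (p, 31, 26, c, 10, u), (p, 31, 26, p, 22, q), (p, 31, 35, c, 10, u), (p, 31, 35, p, 22, q), (p, 31, 40, c, 10, u), (p, 31, 40, p, 22, q), (p, 31, 5, c, 10, u), (p, 31, 5, p, 22, q), (p, 31, 8, c, 10, u), (p, 31, 8, p, 22, q), (q, 12, 25, p, 22, q), (q, 12, 25, u, 21, c), (q, 12, 25, x, 19, t), (q, 12, 25, x, 9, n), (q, 12, 32, p, 22, q), (q, 12, 32, u, 21, c), (q, 12, 32, x, 19, t), (q, 12, 32, x, 9, n), (q, 12, 34, p, 22, q), (q, 12, 34, u, 21, c), (q, 12, 34, x, 19, t), (q, 12, 34, x, 9, n)}
Selection A ≠ p AND E ≤ 31: {(q, 12, 25, p, 22, q), (q, 12, 25, u, 21, c), (q, 12, 25, x, 19, t), (q, 12, 25, x, 9, n), (q, 12, 32, p, 22, q), (q, 12, 32, u, 21, c), (q, 12, 32, x, 19, t), (q, 12, 32, x, 9, n), (q, 12, 34, p, 22, q), (q, 12, 34, u, 21, c), (q, 12, 34, x, 19, t), (q, 12, 34, x, 9, n)}
π[B, A, F]: project onto (B, A, F) (3 duplicate(s) eliminated) → {(p, q, 25), (p, q, 32), (p, q, 34), (u, q, 25), (u, q, 32), (u, q, 34), (x, q, 25), (x, q, 32), (x, q, 34)}

{(p, q, 25), (p, q, 32), (p, q, 34), (u, q, 25), (u, q, 32), (u, q, 34), (x, q, 25), (x, q, 32), (x, q, 34)}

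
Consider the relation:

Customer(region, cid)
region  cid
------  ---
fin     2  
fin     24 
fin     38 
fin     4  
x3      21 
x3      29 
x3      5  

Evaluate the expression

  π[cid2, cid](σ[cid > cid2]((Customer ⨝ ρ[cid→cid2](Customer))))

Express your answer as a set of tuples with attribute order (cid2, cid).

ρ[cid→cid2]: schema becomes (region, cid2); tuples unchanged.
Customer ⋈ ρ[cid→cid2](Customer) (natural join on region): {(fin, 2, 2), (fin, 2, 24), (fin, 2, 38), (fin, 2, 4), (fin, 24, 2), (fin, 24, 24), (fin, 24, 38), (fin, 24, 4), (fin, 38, 2), (fin, 38, 24), (fin, 38, 38), (fin, 38, 4), (fin, 4, 2), (fin, 4, 24), (fin, 4, 38), (fin, 4, 4), (x3, 21, 21), (x3, 21, 29), (x3, 21, 5), (x3, 29, 21), (x3, 29, 29), (x3, 29, 5), (x3, 5, 21), (x3, 5, 29), (x3, 5, 5)}
Apply σ_{cid > cid2}; surviving tuples: {(fin, 24, 2), (fin, 24, 4), (fin, 38, 2), (fin, 38, 24), (fin, 38, 4), (fin, 4, 2), (x3, 21, 5), (x3, 29, 21), (x3, 29, 5)}
π[cid2, cid]: project onto (cid2, cid) → {(2, 24), (2, 38), (2, 4), (21, 29), (24, 38), (4, 24), (4, 38), (5, 21), (5, 29)}

{(2, 24), (2, 38), (2, 4), (21, 29), (24, 38), (4, 24), (4, 38), (5, 21), (5, 29)}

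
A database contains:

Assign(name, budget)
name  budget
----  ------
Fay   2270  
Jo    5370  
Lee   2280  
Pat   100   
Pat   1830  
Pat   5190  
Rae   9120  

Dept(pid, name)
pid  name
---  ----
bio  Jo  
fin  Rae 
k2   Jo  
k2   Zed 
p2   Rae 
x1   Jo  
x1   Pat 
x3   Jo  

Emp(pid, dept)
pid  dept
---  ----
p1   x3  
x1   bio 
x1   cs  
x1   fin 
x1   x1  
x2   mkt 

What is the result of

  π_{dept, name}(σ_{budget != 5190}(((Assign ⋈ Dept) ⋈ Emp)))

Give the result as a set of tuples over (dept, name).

Natural join on name: {(Jo, 5370, bio), (Jo, 5370, k2), (Jo, 5370, x1), (Jo, 5370, x3), (Pat, 100, x1), (Pat, 1830, x1), (Pat, 5190, x1), (Rae, 9120, fin), (Rae, 9120, p2)}
Natural join on pid: {(Jo, 5370, x1, bio), (Jo, 5370, x1, cs), (Jo, 5370, x1, fin), (Jo, 5370, x1, x1), (Pat, 100, x1, bio), (Pat, 100, x1, cs), (Pat, 100, x1, fin), (Pat, 100, x1, x1), (Pat, 1830, x1, bio), (Pat, 1830, x1, cs), (Pat, 1830, x1, fin), (Pat, 1830, x1, x1), (Pat, 5190, x1, bio), (Pat, 5190, x1, cs), (Pat, 5190, x1, fin), (Pat, 5190, x1, x1)}
Filtering on budget != 5190 leaves {(Jo, 5370, x1, bio), (Jo, 5370, x1, cs), (Jo, 5370, x1, fin), (Jo, 5370, x1, x1), (Pat, 100, x1, bio), (Pat, 100, x1, cs), (Pat, 100, x1, fin), (Pat, 100, x1, x1), (Pat, 1830, x1, bio), (Pat, 1830, x1, cs), (Pat, 1830, x1, fin), (Pat, 1830, x1, x1)}.
Projecting to dept, name (4 duplicate(s) eliminated): {(bio, Jo), (bio, Pat), (cs, Jo), (cs, Pat), (fin, Jo), (fin, Pat), (x1, Jo), (x1, Pat)}

{(bio, Jo), (bio, Pat), (cs, Jo), (cs, Pat), (fin, Jo), (fin, Pat), (x1, Jo), (x1, Pat)}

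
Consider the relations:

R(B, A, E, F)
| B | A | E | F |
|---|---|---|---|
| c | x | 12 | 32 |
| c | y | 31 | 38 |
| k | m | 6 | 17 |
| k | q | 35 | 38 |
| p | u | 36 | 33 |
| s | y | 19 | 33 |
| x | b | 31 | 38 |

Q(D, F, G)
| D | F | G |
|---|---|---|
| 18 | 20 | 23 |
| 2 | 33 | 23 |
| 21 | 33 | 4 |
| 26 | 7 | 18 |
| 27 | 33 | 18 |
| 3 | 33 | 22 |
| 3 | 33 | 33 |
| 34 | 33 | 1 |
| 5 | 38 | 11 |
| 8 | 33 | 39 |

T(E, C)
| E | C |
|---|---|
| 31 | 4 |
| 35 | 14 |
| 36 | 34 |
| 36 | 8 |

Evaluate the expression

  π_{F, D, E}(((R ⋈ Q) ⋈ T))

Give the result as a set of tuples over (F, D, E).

{(33, 2, 36), (33, 21, 36), (33, 27, 36), (33, 3, 36), (33, 34, 36), (33, 8, 36), (38, 5, 31), (38, 5, 35)}

R ⋈ Q (natural join on F): {(c, y, 31, 38, 5, 11), (k, q, 35, 38, 5, 11), (p, u, 36, 33, 2, 23), (p, u, 36, 33, 21, 4), (p, u, 36, 33, 27, 18), (p, u, 36, 33, 3, 22), (p, u, 36, 33, 3, 33), (p, u, 36, 33, 34, 1), (p, u, 36, 33, 8, 39), (s, y, 19, 33, 2, 23), (s, y, 19, 33, 21, 4), (s, y, 19, 33, 27, 18), (s, y, 19, 33, 3, 22), (s, y, 19, 33, 3, 33), (s, y, 19, 33, 34, 1), (s, y, 19, 33, 8, 39), (x, b, 31, 38, 5, 11)}
(R ⋈ Q) ⋈ T (natural join on E): {(c, y, 31, 38, 5, 11, 4), (k, q, 35, 38, 5, 11, 14), (p, u, 36, 33, 2, 23, 34), (p, u, 36, 33, 2, 23, 8), (p, u, 36, 33, 21, 4, 34), (p, u, 36, 33, 21, 4, 8), (p, u, 36, 33, 27, 18, 34), (p, u, 36, 33, 27, 18, 8), (p, u, 36, 33, 3, 22, 34), (p, u, 36, 33, 3, 22, 8), (p, u, 36, 33, 3, 33, 34), (p, u, 36, 33, 3, 33, 8), (p, u, 36, 33, 34, 1, 34), (p, u, 36, 33, 34, 1, 8), (p, u, 36, 33, 8, 39, 34), (p, u, 36, 33, 8, 39, 8), (x, b, 31, 38, 5, 11, 4)}
Keep only column(s) F, D, E (9 duplicate(s) eliminated): {(33, 2, 36), (33, 21, 36), (33, 27, 36), (33, 3, 36), (33, 34, 36), (33, 8, 36), (38, 5, 31), (38, 5, 35)}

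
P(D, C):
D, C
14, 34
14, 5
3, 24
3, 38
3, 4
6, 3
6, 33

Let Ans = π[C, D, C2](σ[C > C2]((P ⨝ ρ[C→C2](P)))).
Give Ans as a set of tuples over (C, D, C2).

{(24, 3, 4), (33, 6, 3), (34, 14, 5), (38, 3, 24), (38, 3, 4)}

ρ[C→C2]: schema becomes (D, C2); tuples unchanged.
P ⋈ ρ[C→C2](P) (natural join on D): {(14, 34, 34), (14, 34, 5), (14, 5, 34), (14, 5, 5), (3, 24, 24), (3, 24, 38), (3, 24, 4), (3, 38, 24), (3, 38, 38), (3, 38, 4), (3, 4, 24), (3, 4, 38), (3, 4, 4), (6, 3, 3), (6, 3, 33), (6, 33, 3), (6, 33, 33)}
σ[C > C2]: keep tuples satisfying C > C2 → {(14, 34, 5), (3, 24, 4), (3, 38, 24), (3, 38, 4), (6, 33, 3)}
Keep only column(s) C, D, C2: {(24, 3, 4), (33, 6, 3), (34, 14, 5), (38, 3, 24), (38, 3, 4)}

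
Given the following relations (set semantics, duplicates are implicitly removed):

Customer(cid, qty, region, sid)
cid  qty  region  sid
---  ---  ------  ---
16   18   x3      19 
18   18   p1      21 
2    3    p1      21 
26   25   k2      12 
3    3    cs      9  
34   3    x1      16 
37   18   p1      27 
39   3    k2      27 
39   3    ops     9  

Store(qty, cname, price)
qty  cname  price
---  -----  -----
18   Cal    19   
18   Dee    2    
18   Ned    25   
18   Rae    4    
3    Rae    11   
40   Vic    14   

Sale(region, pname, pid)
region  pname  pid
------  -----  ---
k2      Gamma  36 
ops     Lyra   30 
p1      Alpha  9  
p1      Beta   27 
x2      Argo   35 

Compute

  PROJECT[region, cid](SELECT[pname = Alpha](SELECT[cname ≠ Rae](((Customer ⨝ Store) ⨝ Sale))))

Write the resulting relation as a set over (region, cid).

Natural join on qty: {(16, 18, x3, 19, Cal, 19), (16, 18, x3, 19, Dee, 2), (16, 18, x3, 19, Ned, 25), (16, 18, x3, 19, Rae, 4), (18, 18, p1, 21, Cal, 19), (18, 18, p1, 21, Dee, 2), (18, 18, p1, 21, Ned, 25), (18, 18, p1, 21, Rae, 4), (2, 3, p1, 21, Rae, 11), (3, 3, cs, 9, Rae, 11), (34, 3, x1, 16, Rae, 11), (37, 18, p1, 27, Cal, 19), (37, 18, p1, 27, Dee, 2), (37, 18, p1, 27, Ned, 25), (37, 18, p1, 27, Rae, 4), (39, 3, k2, 27, Rae, 11), (39, 3, ops, 9, Rae, 11)}
Natural join on region: {(18, 18, p1, 21, Cal, 19, Alpha, 9), (18, 18, p1, 21, Cal, 19, Beta, 27), (18, 18, p1, 21, Dee, 2, Alpha, 9), (18, 18, p1, 21, Dee, 2, Beta, 27), (18, 18, p1, 21, Ned, 25, Alpha, 9), (18, 18, p1, 21, Ned, 25, Beta, 27), (18, 18, p1, 21, Rae, 4, Alpha, 9), (18, 18, p1, 21, Rae, 4, Beta, 27), (2, 3, p1, 21, Rae, 11, Alpha, 9), (2, 3, p1, 21, Rae, 11, Beta, 27), (37, 18, p1, 27, Cal, 19, Alpha, 9), (37, 18, p1, 27, Cal, 19, Beta, 27), (37, 18, p1, 27, Dee, 2, Alpha, 9), (37, 18, p1, 27, Dee, 2, Beta, 27), (37, 18, p1, 27, Ned, 25, Alpha, 9), (37, 18, p1, 27, Ned, 25, Beta, 27), (37, 18, p1, 27, Rae, 4, Alpha, 9), (37, 18, p1, 27, Rae, 4, Beta, 27), (39, 3, k2, 27, Rae, 11, Gamma, 36), (39, 3, ops, 9, Rae, 11, Lyra, 30)}
Filtering on cname ≠ Rae leaves {(18, 18, p1, 21, Cal, 19, Alpha, 9), (18, 18, p1, 21, Cal, 19, Beta, 27), (18, 18, p1, 21, Dee, 2, Alpha, 9), (18, 18, p1, 21, Dee, 2, Beta, 27), (18, 18, p1, 21, Ned, 25, Alpha, 9), (18, 18, p1, 21, Ned, 25, Beta, 27), (37, 18, p1, 27, Cal, 19, Alpha, 9), (37, 18, p1, 27, Cal, 19, Beta, 27), (37, 18, p1, 27, Dee, 2, Alpha, 9), (37, 18, p1, 27, Dee, 2, Beta, 27), (37, 18, p1, 27, Ned, 25, Alpha, 9), (37, 18, p1, 27, Ned, 25, Beta, 27)}.
Filtering on pname = Alpha leaves {(18, 18, p1, 21, Cal, 19, Alpha, 9), (18, 18, p1, 21, Dee, 2, Alpha, 9), (18, 18, p1, 21, Ned, 25, Alpha, 9), (37, 18, p1, 27, Cal, 19, Alpha, 9), (37, 18, p1, 27, Dee, 2, Alpha, 9), (37, 18, p1, 27, Ned, 25, Alpha, 9)}.
π_{region, cid} gives {(p1, 18), (p1, 37)} (4 duplicate(s) eliminated).

{(p1, 18), (p1, 37)}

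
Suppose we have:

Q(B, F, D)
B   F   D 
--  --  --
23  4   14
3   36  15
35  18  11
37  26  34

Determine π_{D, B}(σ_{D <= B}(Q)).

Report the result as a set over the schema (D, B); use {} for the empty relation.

{(11, 35), (14, 23), (34, 37)}

Filtering on D <= B leaves {(23, 4, 14), (35, 18, 11), (37, 26, 34)}.
Keep only column(s) D, B: {(11, 35), (14, 23), (34, 37)}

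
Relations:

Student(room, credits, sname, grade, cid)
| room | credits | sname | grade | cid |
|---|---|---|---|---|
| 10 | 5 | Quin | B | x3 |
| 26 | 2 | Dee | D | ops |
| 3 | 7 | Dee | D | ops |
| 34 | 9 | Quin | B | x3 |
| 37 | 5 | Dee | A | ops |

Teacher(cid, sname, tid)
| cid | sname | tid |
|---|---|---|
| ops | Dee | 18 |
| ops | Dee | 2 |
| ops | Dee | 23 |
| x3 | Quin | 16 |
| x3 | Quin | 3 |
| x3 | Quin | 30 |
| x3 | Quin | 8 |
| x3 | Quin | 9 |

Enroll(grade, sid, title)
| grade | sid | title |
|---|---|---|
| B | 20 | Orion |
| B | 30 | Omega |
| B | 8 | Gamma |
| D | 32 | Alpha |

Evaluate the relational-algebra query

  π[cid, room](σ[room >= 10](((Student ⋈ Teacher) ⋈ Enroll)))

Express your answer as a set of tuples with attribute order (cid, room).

Joining Student and Teacher on sname, cid yields {(10, 5, Quin, B, x3, 16), (10, 5, Quin, B, x3, 3), (10, 5, Quin, B, x3, 30), (10, 5, Quin, B, x3, 8), (10, 5, Quin, B, x3, 9), (26, 2, Dee, D, ops, 18), (26, 2, Dee, D, ops, 2), (26, 2, Dee, D, ops, 23), (3, 7, Dee, D, ops, 18), (3, 7, Dee, D, ops, 2), (3, 7, Dee, D, ops, 23), (34, 9, Quin, B, x3, 16), (34, 9, Quin, B, x3, 3), (34, 9, Quin, B, x3, 30), (34, 9, Quin, B, x3, 8), (34, 9, Quin, B, x3, 9), (37, 5, Dee, A, ops, 18), (37, 5, Dee, A, ops, 2), (37, 5, Dee, A, ops, 23)}.
Joining (Student ⋈ Teacher) and Enroll on grade yields {(10, 5, Quin, B, x3, 16, 20, Orion), (10, 5, Quin, B, x3, 16, 30, Omega), (10, 5, Quin, B, x3, 16, 8, Gamma), (10, 5, Quin, B, x3, 3, 20, Orion), (10, 5, Quin, B, x3, 3, 30, Omega), (10, 5, Quin, B, x3, 3, 8, Gamma), (10, 5, Quin, B, x3, 30, 20, Orion), (10, 5, Quin, B, x3, 30, 30, Omega), (10, 5, Quin, B, x3, 30, 8, Gamma), (10, 5, Quin, B, x3, 8, 20, Orion), (10, 5, Quin, B, x3, 8, 30, Omega), (10, 5, Quin, B, x3, 8, 8, Gamma), (10, 5, Quin, B, x3, 9, 20, Orion), (10, 5, Quin, B, x3, 9, 30, Omega), (10, 5, Quin, B, x3, 9, 8, Gamma), (26, 2, Dee, D, ops, 18, 32, Alpha), (26, 2, Dee, D, ops, 2, 32, Alpha), (26, 2, Dee, D, ops, 23, 32, Alpha), (3, 7, Dee, D, ops, 18, 32, Alpha), (3, 7, Dee, D, ops, 2, 32, Alpha), (3, 7, Dee, D, ops, 23, 32, Alpha), (34, 9, Quin, B, x3, 16, 20, Orion), (34, 9, Quin, B, x3, 16, 30, Omega), (34, 9, Quin, B, x3, 16, 8, Gamma), (34, 9, Quin, B, x3, 3, 20, Orion), (34, 9, Quin, B, x3, 3, 30, Omega), (34, 9, Quin, B, x3, 3, 8, Gamma), (34, 9, Quin, B, x3, 30, 20, Orion), (34, 9, Quin, B, x3, 30, 30, Omega), (34, 9, Quin, B, x3, 30, 8, Gamma), (34, 9, Quin, B, x3, 8, 20, Orion), (34, 9, Quin, B, x3, 8, 30, Omega), (34, 9, Quin, B, x3, 8, 8, Gamma), (34, 9, Quin, B, x3, 9, 20, Orion), (34, 9, Quin, B, x3, 9, 30, Omega), (34, 9, Quin, B, x3, 9, 8, Gamma)}.
σ[room >= 10]: keep tuples satisfying room >= 10 → {(10, 5, Quin, B, x3, 16, 20, Orion), (10, 5, Quin, B, x3, 16, 30, Omega), (10, 5, Quin, B, x3, 16, 8, Gamma), (10, 5, Quin, B, x3, 3, 20, Orion), (10, 5, Quin, B, x3, 3, 30, Omega), (10, 5, Quin, B, x3, 3, 8, Gamma), (10, 5, Quin, B, x3, 30, 20, Orion), (10, 5, Quin, B, x3, 30, 30, Omega), (10, 5, Quin, B, x3, 30, 8, Gamma), (10, 5, Quin, B, x3, 8, 20, Orion), (10, 5, Quin, B, x3, 8, 30, Omega), (10, 5, Quin, B, x3, 8, 8, Gamma), (10, 5, Quin, B, x3, 9, 20, Orion), (10, 5, Quin, B, x3, 9, 30, Omega), (10, 5, Quin, B, x3, 9, 8, Gamma), (26, 2, Dee, D, ops, 18, 32, Alpha), (26, 2, Dee, D, ops, 2, 32, Alpha), (26, 2, Dee, D, ops, 23, 32, Alpha), (34, 9, Quin, B, x3, 16, 20, Orion), (34, 9, Quin, B, x3, 16, 30, Omega), (34, 9, Quin, B, x3, 16, 8, Gamma), (34, 9, Quin, B, x3, 3, 20, Orion), (34, 9, Quin, B, x3, 3, 30, Omega), (34, 9, Quin, B, x3, 3, 8, Gamma), (34, 9, Quin, B, x3, 30, 20, Orion), (34, 9, Quin, B, x3, 30, 30, Omega), (34, 9, Quin, B, x3, 30, 8, Gamma), (34, 9, Quin, B, x3, 8, 20, Orion), (34, 9, Quin, B, x3, 8, 30, Omega), (34, 9, Quin, B, x3, 8, 8, Gamma), (34, 9, Quin, B, x3, 9, 20, Orion), (34, 9, Quin, B, x3, 9, 30, Omega), (34, 9, Quin, B, x3, 9, 8, Gamma)}
π_{cid, room} gives {(ops, 26), (x3, 10), (x3, 34)} (30 duplicate(s) eliminated).

{(ops, 26), (x3, 10), (x3, 34)}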